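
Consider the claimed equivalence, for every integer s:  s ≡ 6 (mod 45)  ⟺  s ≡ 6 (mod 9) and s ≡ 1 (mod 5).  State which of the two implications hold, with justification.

Both directions hold; the statement is true.

Converse. If s ≡ 6 (mod 9) and s ≡ 1 (mod 5), then by the Chinese remainder theorem s ≡ 6 (mod 45). This is exactly s ≡ 6 (mod 45).

Forward direction. Suppose s ≡ 6 (mod 45); write s = 45j + 6. Since 9 ∣ 45, reducing mod 9 gives s ≡ 6 (mod 9); since 5 ∣ 45, reducing mod 5 gives s ≡ 6 ≡ 1 (mod 5).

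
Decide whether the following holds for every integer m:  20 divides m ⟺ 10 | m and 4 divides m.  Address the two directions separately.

Both directions hold; the statement is true.

[⇒] If 20 ∣ m, write m = 20q. Since 20 = 2·10, m = 10·(2q), so 10 ∣ m; and since 20 = 5·4, m = 4·(5q), so 4 ∣ m.

[⇐] Suppose 10 ∣ m and 4 ∣ m. Any common multiple of 10 and 4 is a multiple of their lcm; here lcm(10, 4) = 10·4/gcd(10, 4) = 40/2 = 20, so 20 ∣ m.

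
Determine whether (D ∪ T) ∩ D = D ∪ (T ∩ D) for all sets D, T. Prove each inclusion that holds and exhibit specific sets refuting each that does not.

(⟹) Let x ∈ (D ∪ T) ∩ D. Then either x ∈ D and x ∉ T; or x ∈ D ∩ T. In each case x ∈ D ∪ (T ∩ D), so (D ∪ T) ∩ D ⊆ D ∪ (T ∩ D).

(⟸) Let x ∈ D ∪ (T ∩ D). Then either x ∈ D and x ∉ T; or x ∈ D ∩ T. In each case x ∈ (D ∪ T) ∩ D, so D ∪ (T ∩ D) ⊆ (D ∪ T) ∩ D.

Both inclusions hold; the sets are equal.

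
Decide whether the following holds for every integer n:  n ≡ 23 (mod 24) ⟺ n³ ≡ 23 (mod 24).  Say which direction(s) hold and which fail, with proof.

Forward direction. Suppose n ≡ 23 (mod 24). Write n = 24j + 23. Then (24j + 23)³ = 13824j³ + 39744j² + 38088j + 12167 = 24(576j³ + 1656j² + 1587j + 506) + 23, so n³ ≡ 23 (mod 24).

Converse. Suppose n³ ≡ 23 (mod 24). The only residue r in {0, …, 23} with r³ ≡ 23 (mod 24) is r = 23, so n ≡ 23 (mod 24).

Both directions hold; the statement is true.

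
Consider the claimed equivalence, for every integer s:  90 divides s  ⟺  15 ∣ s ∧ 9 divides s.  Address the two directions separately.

[⇐] This fails: take s = 45. Both 15 ∣ 45 and 9 ∣ 45, yet 45 is not a multiple of 90 (since 45 = 0·90 + 45), so 90 ∤ 45.

[⇒] If 90 ∣ s, write s = 90q. Since 90 = 6·15, s = 15·(6q), so 15 ∣ s; and since 90 = 10·9, s = 9·(10q), so 9 ∣ s.

(⇒) holds; (⇐) fails.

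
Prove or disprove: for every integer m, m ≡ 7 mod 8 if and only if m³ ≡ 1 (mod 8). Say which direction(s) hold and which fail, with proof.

(⇒) fails and (⇐) fails.

(⟹) This fails: take m = 7. Then 7 ≡ 7 (mod 8), but 7³ = 343 ≡ 7 (mod 8), not 1.

(⟸) This fails: take m = 1. Then 1³ = 1 ≡ 1 (mod 8), yet 1 ≡ 1 (mod 8), not 7.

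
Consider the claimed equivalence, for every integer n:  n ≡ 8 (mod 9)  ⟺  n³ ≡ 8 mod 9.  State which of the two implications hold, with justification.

Only the forward implication holds.

Forward direction. Suppose n ≡ 8 (mod 9). Write n = 9j + 8. Then (9j + 8)³ = 729j³ + 1944j² + 1728j + 512 = 9(81j³ + 216j² + 192j + 56) + 8, so n³ ≡ 8 (mod 9).

Converse. This fails: take n = 2. Then 2³ = 8 ≡ 8 (mod 9), yet 2 ≡ 2 (mod 9), not 8.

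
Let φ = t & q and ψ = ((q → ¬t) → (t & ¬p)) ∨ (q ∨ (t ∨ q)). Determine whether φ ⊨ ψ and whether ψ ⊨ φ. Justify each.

Forward direction. Assume the antecedent. If t is true, the consequent reduces to true regardless of the other variables. If t is false, the antecedent cannot hold. Either way the consequent holds.

Converse. This fails. Under t = T, q = F, p = F, the left side is false but the right side is true.

Only the forward direction holds.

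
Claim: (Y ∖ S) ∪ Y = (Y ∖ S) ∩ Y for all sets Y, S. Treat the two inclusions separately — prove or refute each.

Forward inclusion. This inclusion fails. Take Y = {1}, S = {1}; then 1 ∈ (Y ∖ S) ∪ Y but 1 ∉ (Y ∖ S) ∩ Y.

Reverse inclusion. Let x ∈ (Y ∖ S) ∩ Y. Then x ∈ Y and x ∉ S, from which x ∈ (Y ∖ S) ∪ Y.

Only the reverse inclusion holds.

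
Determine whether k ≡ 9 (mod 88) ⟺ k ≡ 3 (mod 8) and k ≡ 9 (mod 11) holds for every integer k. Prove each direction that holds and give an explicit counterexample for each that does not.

(⟹) This fails: k = 9 gives 9 ≡ 9 (mod 88) but 9 ≡ 1 (mod 8), so the conjunction on the right does not hold.

(⟸) This fails: k = 75 satisfies both congruences on the right (75 ≡ 3 mod 8 and 75 ≡ 9 mod 11) yet 75 ≡ 75 (mod 88), not 9.

Neither direction holds.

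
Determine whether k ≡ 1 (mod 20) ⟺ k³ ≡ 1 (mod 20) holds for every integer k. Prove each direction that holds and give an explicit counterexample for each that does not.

Both implications hold.

(⇐) Suppose k³ ≡ 1 (mod 20). The only residue r in {0, …, 19} with r³ ≡ 1 (mod 20) is r = 1, so k ≡ 1 (mod 20).

(⇒) Suppose k ≡ 1 (mod 20). Write k = 20j + 1. Then (20j + 1)³ = 8000j³ + 1200j² + 60j + 1 = 20(400j³ + 60j² + 3j) + 1, so k³ ≡ 1 (mod 20).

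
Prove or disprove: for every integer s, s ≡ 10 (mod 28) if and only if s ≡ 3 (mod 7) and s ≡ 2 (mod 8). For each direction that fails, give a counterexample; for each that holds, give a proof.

Converse. If s ≡ 3 (mod 7) and s ≡ 2 (mod 8), then by the Chinese remainder theorem s ≡ 10 (mod 56). Since 10 ≡ 10 (mod 28) and 28 ∣ 56, we get s ≡ 10 (mod 28).

Forward direction. This fails: s = 38 gives 38 ≡ 10 (mod 28) but 38 ≡ 6 (mod 8), so the conjunction on the right does not hold.

Only the converse holds.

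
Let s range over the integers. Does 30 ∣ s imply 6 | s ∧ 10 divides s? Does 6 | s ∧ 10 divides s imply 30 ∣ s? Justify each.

(⇒) If 30 ∣ s, write s = 30q. Since 30 = 5·6, s = 6·(5q), so 6 ∣ s; and since 30 = 3·10, s = 10·(3q), so 10 ∣ s.

(⇐) Suppose 6 ∣ s and 10 ∣ s. Any common multiple of 6 and 10 is a multiple of their lcm; here lcm(6, 10) = 6·10/gcd(6, 10) = 60/2 = 30, so 30 ∣ s.

Both implications hold.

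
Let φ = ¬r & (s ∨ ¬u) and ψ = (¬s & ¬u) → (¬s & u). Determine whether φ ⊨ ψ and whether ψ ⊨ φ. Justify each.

(→) This fails. Under r = F, s = F, u = F, the left side is true but the right side is false.

(←) This fails. Under r = T, s = T, u = F, the left side is false but the right side is true.

Both directions fail.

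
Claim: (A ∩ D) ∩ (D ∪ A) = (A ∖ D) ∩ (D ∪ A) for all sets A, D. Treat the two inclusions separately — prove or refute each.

(⟹) This inclusion fails. Take A = {1}, D = {1}; then 1 ∈ (A ∩ D) ∩ (D ∪ A) but 1 ∉ (A ∖ D) ∩ (D ∪ A).

(⟸) This inclusion fails. Take A = {1}, D = ∅; then 1 ∈ (A ∖ D) ∩ (D ∪ A) but 1 ∉ (A ∩ D) ∩ (D ∪ A).

Both inclusions fail.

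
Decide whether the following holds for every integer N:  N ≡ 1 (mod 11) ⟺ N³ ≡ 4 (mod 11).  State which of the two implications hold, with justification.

Both directions fail.

[⇒] This fails: take N = 1. Then 1 ≡ 1 (mod 11), but 1³ = 1 ≡ 1 (mod 11), not 4.

[⇐] This fails: take N = 5. Then 5³ = 125 ≡ 4 (mod 11), yet 5 ≡ 5 (mod 11), not 1.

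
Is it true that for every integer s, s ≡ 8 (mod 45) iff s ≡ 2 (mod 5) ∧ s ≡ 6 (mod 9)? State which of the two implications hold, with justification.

Neither direction holds.

[⇒] This fails: s = 8 gives 8 ≡ 8 (mod 45) but 8 ≡ 3 (mod 5), so the conjunction on the right does not hold.

[⇐] This fails: s = 42 satisfies both congruences on the right (42 ≡ 2 mod 5 and 42 ≡ 6 mod 9) yet 42 ≡ 42 (mod 45), not 8.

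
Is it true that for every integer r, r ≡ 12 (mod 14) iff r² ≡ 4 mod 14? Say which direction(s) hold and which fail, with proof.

Only the forward direction holds.

(⇒) Suppose r ≡ 12 (mod 14). Write r = 14j + 12. Then (14j + 12)² = 196j² + 336j + 144 = 14(14j² + 24j + 10) + 4, so r² ≡ 4 (mod 14).

(⇐) This fails: take r = 2. Then 2² = 4 ≡ 4 (mod 14), yet 2 ≡ 2 (mod 14), not 12.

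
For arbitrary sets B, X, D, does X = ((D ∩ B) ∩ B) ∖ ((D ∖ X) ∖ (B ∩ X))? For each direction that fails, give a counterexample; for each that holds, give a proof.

(⟹) This inclusion fails. Take B = ∅, X = {1}, D = ∅; then 1 ∈ X but 1 ∉ ((D ∩ B) ∩ B) ∖ ((D ∖ X) ∖ (B ∩ X)).

(⟸) Let x ∈ ((D ∩ B) ∩ B) ∖ ((D ∖ X) ∖ (B ∩ X)). Then x ∈ B ∩ X ∩ D, from which x ∈ X.

(⊆) fails; (⊇) holds.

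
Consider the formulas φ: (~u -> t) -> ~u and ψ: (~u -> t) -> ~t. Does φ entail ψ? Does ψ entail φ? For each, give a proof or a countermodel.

Neither implication holds.

(⇒) This fails. Under t = T, u = F, the left side is true but the right side is false.

(⇐) This fails. Under t = F, u = T, the left side is false but the right side is true.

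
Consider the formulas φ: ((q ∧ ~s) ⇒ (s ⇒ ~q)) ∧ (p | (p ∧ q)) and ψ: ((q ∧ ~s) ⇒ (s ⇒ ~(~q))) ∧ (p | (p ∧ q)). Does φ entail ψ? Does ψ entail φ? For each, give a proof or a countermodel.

(→) Assume the antecedent. If p is true, the consequent reduces to true regardless of the other variables. If p is false, the antecedent cannot hold. Either way the consequent holds.

(←) Assume the antecedent. If p is true, the consequent reduces to true regardless of the other variables. If p is false, the antecedent cannot hold. Either way the consequent holds.

Both directions hold; the statement is true.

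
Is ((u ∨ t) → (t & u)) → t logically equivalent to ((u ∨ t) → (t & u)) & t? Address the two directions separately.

(→) This fails. Under u = T, t = F, the left side is true but the right side is false.

(←) Assume the antecedent. If u is true, ((u ∨ t) → (t & u)) → t reduces to true regardless of the other variables. If u is false, the antecedent cannot hold. Either way ((u ∨ t) → (t & u)) → t holds.

Only the reverse direction holds.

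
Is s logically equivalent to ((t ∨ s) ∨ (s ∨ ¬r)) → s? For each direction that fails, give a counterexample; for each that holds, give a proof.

(⇒) Assume the antecedent. If t is true, the antecedent forces (t = T, r = F, s = T) or (t = T, r = T, s = T), and ((t ∨ s) ∨ (s ∨ ¬r)) → s holds there. If t is false, the antecedent forces (t = F, r = F, s = T) or (t = F, r = T, s = T), and ((t ∨ s) ∨ (s ∨ ¬r)) → s holds there. Either way ((t ∨ s) ∨ (s ∨ ¬r)) → s holds.

(⇐) This fails. Under t = F, r = T, s = F, the left side is false but the right side is true.

Only the forward direction holds.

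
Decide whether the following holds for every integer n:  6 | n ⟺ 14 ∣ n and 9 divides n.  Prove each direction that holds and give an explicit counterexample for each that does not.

Only the reverse direction holds.

(⇐) Suppose 14 ∣ n and 9 ∣ n. Any common multiple of 14 and 9 is a multiple of their lcm; here gcd(14, 9) = 1, so lcm(14, 9) = 14·9 = 126, so 126 ∣ n. Since 6 ∣ 126, it follows that 6 ∣ n.

(⇒) This fails: take n = 6. Certainly 6 ∣ 6, but 14 ∤ 6.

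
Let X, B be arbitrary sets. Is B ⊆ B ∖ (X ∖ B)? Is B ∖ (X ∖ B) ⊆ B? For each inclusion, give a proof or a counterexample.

Both inclusions hold.

(⟹) Let x ∈ B. Then either x ∈ B and x ∉ X; or x ∈ X ∩ B. In each case x ∈ B ∖ (X ∖ B), so B ⊆ B ∖ (X ∖ B).

(⟸) Let x ∈ B ∖ (X ∖ B). Then either x ∈ B and x ∉ X; or x ∈ X ∩ B. In each case x ∈ B, so B ∖ (X ∖ B) ⊆ B.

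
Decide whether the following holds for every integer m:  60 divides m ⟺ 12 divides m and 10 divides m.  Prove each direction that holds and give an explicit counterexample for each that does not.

(⇐) Suppose 12 ∣ m and 10 ∣ m. Any common multiple of 12 and 10 is a multiple of their lcm; here lcm(12, 10) = 12·10/gcd(12, 10) = 120/2 = 60, so 60 ∣ m.

(⇒) If 60 ∣ m, write m = 60q. Since 60 = 5·12, m = 12·(5q), so 12 ∣ m; and since 60 = 6·10, m = 10·(6q), so 10 ∣ m.

The biconditional holds.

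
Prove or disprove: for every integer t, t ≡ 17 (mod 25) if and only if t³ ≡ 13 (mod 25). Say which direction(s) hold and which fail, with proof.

Both directions hold; the statement is true.

(⇒) Suppose t ≡ 17 (mod 25). Write t = 25j + 17. Then (25j + 17)³ = 15625j³ + 31875j² + 21675j + 4913 = 25(625j³ + 1275j² + 867j + 196) + 13, so t³ ≡ 13 (mod 25).

(⇐) Conversely, suppose t³ ≡ 13 (mod 25). The only residue r in {0, …, 24} with r³ ≡ 13 (mod 25) is r = 17, so t ≡ 17 (mod 25).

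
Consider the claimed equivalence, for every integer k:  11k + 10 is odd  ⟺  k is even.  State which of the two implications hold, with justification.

[⇒] This fails: k = 7 gives 11k + 10 = 87, which is odd, but 7 is odd, not even.

[⇐] This also fails: k = 4 is even, but 11k + 10 = 54 is even, not odd.

Neither implication holds.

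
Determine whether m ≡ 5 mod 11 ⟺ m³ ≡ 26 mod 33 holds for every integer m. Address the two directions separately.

Only the converse holds.

Forward direction. This fails: take m = 16. Then 16 ≡ 5 (mod 11), but 16³ = 4096 ≡ 4 (mod 33), not 26.

Converse. The residues r modulo 33 with r³ ≡ 26 (mod 33) are exactly {5}, and each is ≡ 5 (mod 11).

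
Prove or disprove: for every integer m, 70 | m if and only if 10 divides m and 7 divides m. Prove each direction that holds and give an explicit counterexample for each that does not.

(⇒) If 70 ∣ m, write m = 70q. Since 70 = 7·10, m = 10·(7q), so 10 ∣ m; and since 70 = 10·7, m = 7·(10q), so 7 ∣ m.

(⇐) Suppose 10 ∣ m and 7 ∣ m. Any common multiple of 10 and 7 is a multiple of their lcm; here gcd(10, 7) = 1, so lcm(10, 7) = 10·7 = 70, so 70 ∣ m.

Both directions hold.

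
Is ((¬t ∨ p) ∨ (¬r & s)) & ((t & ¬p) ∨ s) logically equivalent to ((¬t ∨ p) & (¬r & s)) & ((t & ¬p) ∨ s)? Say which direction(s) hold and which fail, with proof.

Only the converse holds.

[⇐] Assume the antecedent. If p is true, the antecedent forces (p = T, s = T, t = F, r = F) or (p = T, s = T, t = T, r = F), and the consequent holds there. If p is false, the antecedent forces (p = F, s = T, t = F, r = F), and the consequent holds there. Either way the consequent holds.

[⇒] This fails. Under p = F, s = T, t = T, r = F, the left side is true but the right side is false.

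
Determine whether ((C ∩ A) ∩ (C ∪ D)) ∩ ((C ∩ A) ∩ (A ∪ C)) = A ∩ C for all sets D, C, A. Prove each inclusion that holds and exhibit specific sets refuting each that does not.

Reverse inclusion. Let x ∈ A ∩ C. Then either x ∈ C ∩ A and x ∉ D; or x ∈ D ∩ C ∩ A. In each case x ∈ ((C ∩ A) ∩ (C ∪ D)) ∩ ((C ∩ A) ∩ (A ∪ C)), so A ∩ C ⊆ ((C ∩ A) ∩ (C ∪ D)) ∩ ((C ∩ A) ∩ (A ∪ C)).

Forward inclusion. Let x ∈ ((C ∩ A) ∩ (C ∪ D)) ∩ ((C ∩ A) ∩ (A ∪ C)). Then either x ∈ C ∩ A and x ∉ D; or x ∈ D ∩ C ∩ A. In each case x ∈ A ∩ C, so ((C ∩ A) ∩ (C ∪ D)) ∩ ((C ∩ A) ∩ (A ∪ C)) ⊆ A ∩ C.

The two sets are equal.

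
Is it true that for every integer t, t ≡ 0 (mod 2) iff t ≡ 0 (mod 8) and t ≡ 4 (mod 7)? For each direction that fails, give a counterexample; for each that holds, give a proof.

(⟹) This fails: t = 0 gives 0 ≡ 0 (mod 2) but 0 ≡ 0 (mod 7), so the conjunction on the right does not hold.

(⟸) Conversely, if t ≡ 0 (mod 8) and t ≡ 4 (mod 7), then by the Chinese remainder theorem t ≡ 32 (mod 56). Since 32 ≡ 0 (mod 2) and 2 ∣ 56, we get t ≡ 0 (mod 2).

(⇒) fails; (⇐) holds.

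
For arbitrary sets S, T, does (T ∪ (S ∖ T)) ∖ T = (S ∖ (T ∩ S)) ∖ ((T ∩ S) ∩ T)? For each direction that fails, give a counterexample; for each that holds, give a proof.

(⟹) Let x ∈ (T ∪ (S ∖ T)) ∖ T. Then x ∈ S and x ∉ T, from which x ∈ (S ∖ (T ∩ S)) ∖ ((T ∩ S) ∩ T).

(⟸) Let x ∈ (S ∖ (T ∩ S)) ∖ ((T ∩ S) ∩ T). Then x ∈ S and x ∉ T, from which x ∈ (T ∪ (S ∖ T)) ∖ T.

Both inclusions hold.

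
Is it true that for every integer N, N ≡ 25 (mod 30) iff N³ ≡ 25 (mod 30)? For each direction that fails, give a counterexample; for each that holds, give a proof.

Equivalent; both directions hold.

(→) Suppose N ≡ 25 (mod 30). Write N = 30j + 25. Then (30j + 25)³ = 27000j³ + 67500j² + 56250j + 15625 = 30(900j³ + 2250j² + 1875j + 520) + 25, so N³ ≡ 25 (mod 30).

(←) Conversely, suppose N³ ≡ 25 (mod 30). The only residue r in {0, …, 29} with r³ ≡ 25 (mod 30) is r = 25, so N ≡ 25 (mod 30).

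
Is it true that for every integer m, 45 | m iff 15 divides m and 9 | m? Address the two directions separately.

Both implications hold.

Forward direction. If 45 ∣ m, write m = 45q. Since 45 = 3·15, m = 15·(3q), so 15 ∣ m; and since 45 = 5·9, m = 9·(5q), so 9 ∣ m.

Converse. Suppose 15 ∣ m and 9 ∣ m. Any common multiple of 15 and 9 is a multiple of their lcm; here lcm(15, 9) = 15·9/gcd(15, 9) = 135/3 = 45, so 45 ∣ m.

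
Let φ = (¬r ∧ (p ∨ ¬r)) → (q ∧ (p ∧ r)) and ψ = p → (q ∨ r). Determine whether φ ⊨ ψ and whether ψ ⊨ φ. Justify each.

(⇒) holds; (⇐) fails.

(⟹) Assume the antecedent. If p is true, the antecedent forces (p = T, r = T, q = F) or (p = T, r = T, q = T), and p → (q ∨ r) holds there. If p is false, p → (q ∨ r) reduces to true regardless of the other variables. Either way p → (q ∨ r) holds.

(⟸) This fails. Under p = F, r = F, q = F, the left side is false but the right side is true.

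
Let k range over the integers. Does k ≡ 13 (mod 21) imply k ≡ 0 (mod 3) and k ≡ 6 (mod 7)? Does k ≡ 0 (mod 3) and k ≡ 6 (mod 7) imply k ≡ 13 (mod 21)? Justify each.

(→) This fails: k = 13 gives 13 ≡ 13 (mod 21) but 13 ≡ 1 (mod 3), so the conjunction on the right does not hold.

(←) This fails: k = 6 satisfies both congruences on the right (6 ≡ 0 mod 3 and 6 ≡ 6 mod 7) yet 6 ≡ 6 (mod 21), not 13.

Neither direction holds.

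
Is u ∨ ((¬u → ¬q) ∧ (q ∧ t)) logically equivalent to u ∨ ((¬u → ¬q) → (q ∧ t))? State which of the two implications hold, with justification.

(⇒) holds; (⇐) fails.

(⟹) Assume the antecedent. If q is true, u ∨ ((¬u → ¬q) → (q ∧ t)) reduces to true regardless of the other variables. If q is false, the antecedent forces (q = F, u = T, t = F) or (q = F, u = T, t = T), and u ∨ ((¬u → ¬q) → (q ∧ t)) holds there. Either way u ∨ ((¬u → ¬q) → (q ∧ t)) holds.

(⟸) This fails. Under q = T, u = F, t = F, the left side is false but the right side is true.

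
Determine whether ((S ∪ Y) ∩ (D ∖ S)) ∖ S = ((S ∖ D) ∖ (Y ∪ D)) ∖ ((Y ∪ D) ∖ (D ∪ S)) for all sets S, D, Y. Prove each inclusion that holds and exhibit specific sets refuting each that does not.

Neither inclusion holds.

(⟹) This inclusion fails. Take S = ∅, D = {1}, Y = {1}; then 1 ∈ ((S ∪ Y) ∩ (D ∖ S)) ∖ S but 1 ∉ ((S ∖ D) ∖ (Y ∪ D)) ∖ ((Y ∪ D) ∖ (D ∪ S)).

(⟸) This inclusion fails. Take S = {1}, D = ∅, Y = ∅; then 1 ∈ ((S ∖ D) ∖ (Y ∪ D)) ∖ ((Y ∪ D) ∖ (D ∪ S)) but 1 ∉ ((S ∪ Y) ∩ (D ∖ S)) ∖ S.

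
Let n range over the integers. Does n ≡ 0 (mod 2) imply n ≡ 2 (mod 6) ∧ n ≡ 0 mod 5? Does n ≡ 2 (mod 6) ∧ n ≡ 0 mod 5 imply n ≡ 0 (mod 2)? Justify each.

(⟹) This fails: n = 0 gives 0 ≡ 0 (mod 2) but 0 ≡ 0 (mod 6), so the conjunction on the right does not hold.

(⟸) Conversely, if n ≡ 2 (mod 6) and n ≡ 0 (mod 5), then by the Chinese remainder theorem n ≡ 20 (mod 30). Since 20 ≡ 0 (mod 2) and 2 ∣ 30, we get n ≡ 0 (mod 2).

Not equivalent: only (⇐) holds.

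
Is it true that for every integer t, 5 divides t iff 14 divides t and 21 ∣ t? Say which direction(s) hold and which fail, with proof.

Neither implication holds.

(→) This fails: take t = 5. Certainly 5 ∣ 5, but 14 ∤ 5.

(←) This fails: take t = 42. Both 14 ∣ 42 and 21 ∣ 42, yet 42 is not a multiple of 5 (since 42 = 8·5 + 2), so 5 ∤ 42.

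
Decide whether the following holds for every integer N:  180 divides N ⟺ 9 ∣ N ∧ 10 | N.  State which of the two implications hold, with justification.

Only the forward direction holds.

(⇒) If 180 ∣ N, write N = 180q. Since 180 = 20·9, N = 9·(20q), so 9 ∣ N; and since 180 = 18·10, N = 10·(18q), so 10 ∣ N.

(⇐) This fails: take N = 90. Both 9 ∣ 90 and 10 ∣ 90, yet 90 is not a multiple of 180 (since 90 = 0·180 + 90), so 180 ∤ 90.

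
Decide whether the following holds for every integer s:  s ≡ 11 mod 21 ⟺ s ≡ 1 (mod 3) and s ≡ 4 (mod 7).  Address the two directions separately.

Both directions fail.

Forward direction. This fails: s = 11 gives 11 ≡ 11 (mod 21) but 11 ≡ 2 (mod 3), so the conjunction on the right does not hold.

Converse. This fails: s = 4 satisfies both congruences on the right (4 ≡ 1 mod 3 and 4 ≡ 4 mod 7) yet 4 ≡ 4 (mod 21), not 11.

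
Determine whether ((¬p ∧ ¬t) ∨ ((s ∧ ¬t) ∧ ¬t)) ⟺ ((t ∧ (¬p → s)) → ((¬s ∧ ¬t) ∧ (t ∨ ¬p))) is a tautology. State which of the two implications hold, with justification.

[⇐] This fails. Under s = F, t = T, p = F, the left side is false but the right side is true.

[⇒] Assume the antecedent. If s is true, the antecedent forces (s = T, t = F, p = F) or (s = T, t = F, p = T), and the consequent holds there. If s is false, the antecedent forces (s = F, t = F, p = F), and the consequent holds there. Either way the consequent holds.

Only the forward implication holds.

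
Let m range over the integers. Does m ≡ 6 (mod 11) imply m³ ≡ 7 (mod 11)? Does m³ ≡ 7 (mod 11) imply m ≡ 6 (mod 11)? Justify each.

(⇒) Suppose m ≡ 6 (mod 11). Write m = 11j + 6. Then (11j + 6)³ = 1331j³ + 2178j² + 1188j + 216 = 11(121j³ + 198j² + 108j + 19) + 7, so m³ ≡ 7 (mod 11).

(⇐) For the converse, argue contrapositively. If m ≢ 6 (mod 11), then m is congruent to one of 0, 1, 2, 3, 4, 5, 7, 8, 9, 10 modulo 11, and these give m³ ≡ 0, 1, 8, 5, 9, 4, 2, 6, 3, 10 respectively — never 7.

Both directions hold; the statement is true.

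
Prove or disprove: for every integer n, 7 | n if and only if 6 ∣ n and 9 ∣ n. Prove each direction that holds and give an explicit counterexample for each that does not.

(→) This fails: take n = 7. Certainly 7 ∣ 7, but 6 ∤ 7.

(←) This fails: take n = 18. Both 6 ∣ 18 and 9 ∣ 18, yet 18 is not a multiple of 7 (since 18 = 2·7 + 4), so 7 ∤ 18.

Neither implication holds.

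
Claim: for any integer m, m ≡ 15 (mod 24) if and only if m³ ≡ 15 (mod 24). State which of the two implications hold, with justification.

[⇒] Suppose m ≡ 15 (mod 24). Write m = 24j + 15. Then (24j + 15)³ = 13824j³ + 25920j² + 16200j + 3375 = 24(576j³ + 1080j² + 675j + 140) + 15, so m³ ≡ 15 (mod 24).

[⇐] Conversely, suppose m³ ≡ 15 (mod 24). The only residue r in {0, …, 23} with r³ ≡ 15 (mod 24) is r = 15, so m ≡ 15 (mod 24).

Equivalent; both directions hold.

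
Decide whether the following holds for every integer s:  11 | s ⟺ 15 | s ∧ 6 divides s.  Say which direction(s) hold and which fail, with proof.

(⇒) This fails: take s = 11. Certainly 11 ∣ 11, but 15 ∤ 11.

(⇐) This fails: take s = 30. Both 15 ∣ 30 and 6 ∣ 30, yet 30 is not a multiple of 11 (since 30 = 2·11 + 8), so 11 ∤ 30.

Neither direction holds.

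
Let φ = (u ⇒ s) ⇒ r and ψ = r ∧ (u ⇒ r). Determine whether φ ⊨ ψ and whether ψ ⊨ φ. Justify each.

Forward direction. This fails. Under u = T, r = F, s = F, the left side is true but the right side is false.

Converse. Assume the antecedent. If u is true, the antecedent forces (u = T, r = T, s = F) or (u = T, r = T, s = T), and (u ⇒ s) ⇒ r holds there. If u is false, the antecedent forces (u = F, r = T, s = F) or (u = F, r = T, s = T), and (u ⇒ s) ⇒ r holds there. Either way (u ⇒ s) ⇒ r holds.

(⇒) fails; (⇐) holds.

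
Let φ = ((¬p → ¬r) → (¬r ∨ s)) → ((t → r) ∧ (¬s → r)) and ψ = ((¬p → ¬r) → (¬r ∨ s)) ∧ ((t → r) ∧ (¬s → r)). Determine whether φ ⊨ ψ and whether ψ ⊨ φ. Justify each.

(⟹) This fails. Under p = T, r = T, t = F, s = F, the left side is true but the right side is false.

(⟸) Assume the antecedent. If r is true, the consequent reduces to true regardless of the other variables. If r is false, the antecedent forces (p = F, r = F, t = F, s = T) or (p = T, r = F, t = F, s = T), and the consequent holds there. Either way the consequent holds.

The forward direction fails; the converse holds.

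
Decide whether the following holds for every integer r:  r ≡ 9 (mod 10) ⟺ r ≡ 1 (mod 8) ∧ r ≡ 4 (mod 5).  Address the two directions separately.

Converse. If r ≡ 1 (mod 8) and r ≡ 4 (mod 5), then by the Chinese remainder theorem r ≡ 9 (mod 40). Since 9 ≡ 9 (mod 10) and 10 ∣ 40, we get r ≡ 9 (mod 10).

Forward direction. This fails: r = 19 gives 19 ≡ 9 (mod 10) but 19 ≡ 3 (mod 8), so the conjunction on the right does not hold.

Only the converse holds.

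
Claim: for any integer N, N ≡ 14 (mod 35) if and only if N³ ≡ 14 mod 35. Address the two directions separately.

(⟸) Suppose N³ ≡ 14 (mod 35). The only residue r in {0, …, 34} with r³ ≡ 14 (mod 35) is r = 14, so N ≡ 14 (mod 35).

(⟹) Suppose N ≡ 14 (mod 35). Write N = 35j + 14. Then (35j + 14)³ = 42875j³ + 51450j² + 20580j + 2744 = 35(1225j³ + 1470j² + 588j + 78) + 14, so N³ ≡ 14 (mod 35).

The biconditional holds.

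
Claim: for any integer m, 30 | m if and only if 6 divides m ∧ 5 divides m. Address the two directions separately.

Both directions hold.

Forward direction. If 30 ∣ m, write m = 30q. Since 30 = 5·6, m = 6·(5q), so 6 ∣ m; and since 30 = 6·5, m = 5·(6q), so 5 ∣ m.

Converse. Suppose 6 ∣ m and 5 ∣ m. Any common multiple of 6 and 5 is a multiple of their lcm; here gcd(6, 5) = 1, so lcm(6, 5) = 6·5 = 30, so 30 ∣ m.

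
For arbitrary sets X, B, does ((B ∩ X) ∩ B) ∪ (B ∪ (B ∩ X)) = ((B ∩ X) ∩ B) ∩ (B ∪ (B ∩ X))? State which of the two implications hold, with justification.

Only the reverse inclusion holds.

(⊆) This inclusion fails. Take X = ∅, B = {1}; then 1 ∈ ((B ∩ X) ∩ B) ∪ (B ∪ (B ∩ X)) but 1 ∉ ((B ∩ X) ∩ B) ∩ (B ∪ (B ∩ X)).

(⊇) Let x ∈ ((B ∩ X) ∩ B) ∩ (B ∪ (B ∩ X)). Then x ∈ X ∩ B, from which x ∈ ((B ∩ X) ∩ B) ∪ (B ∪ (B ∩ X)).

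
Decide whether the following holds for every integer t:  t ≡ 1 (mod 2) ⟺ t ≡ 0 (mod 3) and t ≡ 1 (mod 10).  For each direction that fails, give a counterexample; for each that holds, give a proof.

(⟸) If t ≡ 0 (mod 3) and t ≡ 1 (mod 10), then by the Chinese remainder theorem t ≡ 21 (mod 30). Since 21 ≡ 1 (mod 2) and 2 ∣ 30, we get t ≡ 1 (mod 2).

(⟹) This fails: t = 1 gives 1 ≡ 1 (mod 2) but 1 ≡ 1 (mod 3), so the conjunction on the right does not hold.

Only the converse holds.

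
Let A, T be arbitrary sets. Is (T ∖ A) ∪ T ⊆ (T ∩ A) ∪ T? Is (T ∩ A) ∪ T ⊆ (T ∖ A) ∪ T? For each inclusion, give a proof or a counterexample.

(⟹) Let x ∈ (T ∖ A) ∪ T. Then either x ∈ T and x ∉ A; or x ∈ A ∩ T. In each case x ∈ (T ∩ A) ∪ T, so (T ∖ A) ∪ T ⊆ (T ∩ A) ∪ T.

(⟸) Let x ∈ (T ∩ A) ∪ T. Then either x ∈ T and x ∉ A; or x ∈ A ∩ T. In each case x ∈ (T ∖ A) ∪ T, so (T ∩ A) ∪ T ⊆ (T ∖ A) ∪ T.

Both inclusions hold.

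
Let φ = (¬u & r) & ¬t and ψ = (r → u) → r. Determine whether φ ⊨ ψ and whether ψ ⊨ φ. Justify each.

The forward direction holds; the converse fails.

(⇒) Assume the antecedent. If r is true, (r → u) → r reduces to true regardless of the other variables. If r is false, the antecedent cannot hold. Either way (r → u) → r holds.

(⇐) This fails. Under r = T, t = T, u = F, the left side is false but the right side is true.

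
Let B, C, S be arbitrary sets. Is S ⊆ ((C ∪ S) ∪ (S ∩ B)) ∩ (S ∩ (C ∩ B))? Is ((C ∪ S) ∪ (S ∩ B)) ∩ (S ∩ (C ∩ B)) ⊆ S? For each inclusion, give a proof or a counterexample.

(⊇) Let x ∈ ((C ∪ S) ∪ (S ∩ B)) ∩ (S ∩ (C ∩ B)). Then x ∈ B ∩ C ∩ S, from which x ∈ S.

(⊆) This inclusion fails. Take B = ∅, C = ∅, S = {1}; then 1 ∈ S but 1 ∉ ((C ∪ S) ∪ (S ∩ B)) ∩ (S ∩ (C ∩ B)).

Only the reverse inclusion holds.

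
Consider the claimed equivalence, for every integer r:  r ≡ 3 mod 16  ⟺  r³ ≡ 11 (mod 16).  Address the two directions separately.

The biconditional holds.

Forward direction. Suppose r ≡ 3 mod 16. Write r = 16j + 3. Then (16j + 3)³ = 4096j³ + 2304j² + 432j + 27 = 16(256j³ + 144j² + 27j + 1) + 11, so r³ ≡ 11 (mod 16).

Converse. Suppose r³ ≡ 11 (mod 16). The only residue r in {0, …, 15} with r³ ≡ 11 (mod 16) is r = 3, so r ≡ 3 (mod 16).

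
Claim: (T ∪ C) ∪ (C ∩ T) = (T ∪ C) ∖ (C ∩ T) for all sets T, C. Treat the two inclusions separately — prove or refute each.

(⊆) fails; (⊇) holds.

(⟹) This inclusion fails. Take T = {1}, C = {1}; then 1 ∈ (T ∪ C) ∪ (C ∩ T) but 1 ∉ (T ∪ C) ∖ (C ∩ T).

(⟸) Let x ∈ (T ∪ C) ∖ (C ∩ T). Then either x ∈ T and x ∉ C; or x ∈ C and x ∉ T. In each case x ∈ (T ∪ C) ∪ (C ∩ T), so (T ∪ C) ∖ (C ∩ T) ⊆ (T ∪ C) ∪ (C ∩ T).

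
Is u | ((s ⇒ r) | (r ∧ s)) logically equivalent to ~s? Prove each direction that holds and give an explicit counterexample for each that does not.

(⇒) fails; (⇐) holds.

[⇒] This fails. Under r = T, s = T, u = F, the left side is true but the right side is false.

[⇐] Assume the antecedent. If r is true, u | ((s ⇒ r) | (r ∧ s)) reduces to true regardless of the other variables. If r is false, the antecedent forces (r = F, s = F, u = F) or (r = F, s = F, u = T), and u | ((s ⇒ r) | (r ∧ s)) holds there. Either way u | ((s ⇒ r) | (r ∧ s)) holds.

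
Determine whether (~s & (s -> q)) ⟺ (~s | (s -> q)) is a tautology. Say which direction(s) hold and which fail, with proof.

The forward direction holds; the converse fails.

(⇐) This fails. Under q = T, s = T, the left side is false but the right side is true.

(⇒) Assume the antecedent. If q is true, ~s | (s -> q) reduces to true regardless of the other variables. If q is false, the antecedent forces (q = F, s = F), and ~s | (s -> q) holds there. Either way ~s | (s -> q) holds.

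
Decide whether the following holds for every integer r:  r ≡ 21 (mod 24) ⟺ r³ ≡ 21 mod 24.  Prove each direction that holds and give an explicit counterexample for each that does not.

Both directions hold.

(→) Suppose r ≡ 21 (mod 24). Write r = 24j + 21. Then (24j + 21)³ = 13824j³ + 36288j² + 31752j + 9261 = 24(576j³ + 1512j² + 1323j + 385) + 21, so r³ ≡ 21 (mod 24).

(←) Conversely, suppose r³ ≡ 21 (mod 24). The only residue r in {0, …, 23} with r³ ≡ 21 (mod 24) is r = 21, so r ≡ 21 (mod 24).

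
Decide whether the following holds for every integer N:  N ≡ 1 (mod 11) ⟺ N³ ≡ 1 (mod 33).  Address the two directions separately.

Only the converse holds.

(⟸) The residues r modulo 33 with r³ ≡ 1 (mod 33) are exactly {1}, and each is ≡ 1 (mod 11).

(⟹) This fails: take N = 12. Then 12 ≡ 1 (mod 11), but 12³ = 1728 ≡ 12 (mod 33), not 1.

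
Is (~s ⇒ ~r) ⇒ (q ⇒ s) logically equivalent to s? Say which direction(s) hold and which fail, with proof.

The forward direction fails; the converse holds.

(→) This fails. Under q = F, s = F, r = F, the left side is true but the right side is false.

(←) Assume the antecedent. If q is true, the antecedent forces (q = T, s = T, r = F) or (q = T, s = T, r = T), and (~s ⇒ ~r) ⇒ (q ⇒ s) holds there. If q is false, (~s ⇒ ~r) ⇒ (q ⇒ s) reduces to true regardless of the other variables. Either way (~s ⇒ ~r) ⇒ (q ⇒ s) holds.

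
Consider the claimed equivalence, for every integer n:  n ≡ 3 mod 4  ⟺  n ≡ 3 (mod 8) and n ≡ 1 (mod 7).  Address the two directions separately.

The forward direction fails; the converse holds.

(⇐) If n ≡ 3 (mod 8) and n ≡ 1 (mod 7), then by the Chinese remainder theorem n ≡ 43 (mod 56). Since 43 ≡ 3 (mod 4) and 4 ∣ 56, we get n ≡ 3 (mod 4).

(⇒) This fails: n = 3 gives 3 ≡ 3 (mod 4) but 3 ≡ 3 (mod 7), so the conjunction on the right does not hold.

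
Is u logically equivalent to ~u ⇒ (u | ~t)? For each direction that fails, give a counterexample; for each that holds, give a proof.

Only the forward direction holds.

Forward direction. Assume the antecedent. If u is true, ~u ⇒ (u | ~t) reduces to true regardless of the other variables. If u is false, the antecedent cannot hold. Either way ~u ⇒ (u | ~t) holds.

Converse. This fails. Under u = F, t = F, the left side is false but the right side is true.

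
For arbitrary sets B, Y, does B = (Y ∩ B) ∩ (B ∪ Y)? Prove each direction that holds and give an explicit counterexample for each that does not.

Only the reverse inclusion holds.

(⊆) This inclusion fails. Take B = {1}, Y = ∅; then 1 ∈ B but 1 ∉ (Y ∩ B) ∩ (B ∪ Y).

(⊇) Let x ∈ (Y ∩ B) ∩ (B ∪ Y). Then x ∈ B ∩ Y, from which x ∈ B.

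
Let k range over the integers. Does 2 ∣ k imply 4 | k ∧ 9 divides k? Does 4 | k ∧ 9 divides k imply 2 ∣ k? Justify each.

Forward direction. This fails: take k = 2. Certainly 2 ∣ 2, but 4 ∤ 2.

Converse. Suppose 4 ∣ k and 9 ∣ k. Any common multiple of 4 and 9 is a multiple of their lcm; here gcd(4, 9) = 1, so lcm(4, 9) = 4·9 = 36, so 36 ∣ k. Since 2 ∣ 36, it follows that 2 ∣ k.

Only the reverse direction holds.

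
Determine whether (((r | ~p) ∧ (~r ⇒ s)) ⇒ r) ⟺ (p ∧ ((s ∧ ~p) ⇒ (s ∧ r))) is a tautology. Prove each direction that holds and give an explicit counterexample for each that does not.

(⇒) fails; (⇐) holds.

Converse. Assume the antecedent. If r is true, ((r | ~p) ∧ (~r ⇒ s)) ⇒ r reduces to true regardless of the other variables. If r is false, the antecedent forces (r = F, p = T, s = F) or (r = F, p = T, s = T), and ((r | ~p) ∧ (~r ⇒ s)) ⇒ r holds there. Either way ((r | ~p) ∧ (~r ⇒ s)) ⇒ r holds.

Forward direction. This fails. Under r = F, p = F, s = F, the left side is true but the right side is false.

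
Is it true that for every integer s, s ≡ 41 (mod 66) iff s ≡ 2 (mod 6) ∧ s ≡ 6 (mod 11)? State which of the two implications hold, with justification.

Neither direction holds.

Forward direction. This fails: s = 41 gives 41 ≡ 41 (mod 66) but 41 ≡ 5 (mod 6), so the conjunction on the right does not hold.

Converse. This fails: s = 50 satisfies both congruences on the right (50 ≡ 2 mod 6 and 50 ≡ 6 mod 11) yet 50 ≡ 50 (mod 66), not 41.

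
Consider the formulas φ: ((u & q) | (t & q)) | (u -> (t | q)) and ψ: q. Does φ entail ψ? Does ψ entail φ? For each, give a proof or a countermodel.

Not equivalent: only (⇐) holds.

(→) This fails. Under q = F, t = F, u = F, the left side is true but the right side is false.

(←) Assume the antecedent. If q is true, the consequent reduces to true regardless of the other variables. If q is false, the antecedent cannot hold. Either way the consequent holds.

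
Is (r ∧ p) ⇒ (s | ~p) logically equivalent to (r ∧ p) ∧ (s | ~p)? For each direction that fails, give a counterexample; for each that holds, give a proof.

Not equivalent: only (⇐) holds.

Forward direction. This fails. Under s = F, p = F, r = F, the left side is true but the right side is false.

Converse. Assume the antecedent. If s is true, (r ∧ p) ⇒ (s | ~p) reduces to true regardless of the other variables. If s is false, the antecedent cannot hold. Either way (r ∧ p) ⇒ (s | ~p) holds.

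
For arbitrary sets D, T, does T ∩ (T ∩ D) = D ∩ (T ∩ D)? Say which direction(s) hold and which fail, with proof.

Both inclusions hold.

(⊆) Let x ∈ T ∩ (T ∩ D). Then x ∈ D ∩ T, from which x ∈ D ∩ (T ∩ D).

(⊇) Let x ∈ D ∩ (T ∩ D). Then x ∈ D ∩ T, from which x ∈ T ∩ (T ∩ D).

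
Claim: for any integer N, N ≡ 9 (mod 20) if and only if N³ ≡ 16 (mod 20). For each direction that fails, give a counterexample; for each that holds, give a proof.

(⇒) fails and (⇐) fails.

(⟹) This fails: take N = 9. Then 9 ≡ 9 (mod 20), but 9³ = 729 ≡ 9 (mod 20), not 16.

(⟸) This fails: take N = 6. Then 6³ = 216 ≡ 16 (mod 20), yet 6 ≡ 6 (mod 20), not 9.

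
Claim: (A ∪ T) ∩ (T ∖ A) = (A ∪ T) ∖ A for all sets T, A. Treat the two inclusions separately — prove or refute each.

The two sets are equal.

Forward inclusion. Let x ∈ (A ∪ T) ∩ (T ∖ A). Then x ∈ T and x ∉ A, from which x ∈ (A ∪ T) ∖ A.

Reverse inclusion. Let x ∈ (A ∪ T) ∖ A. Then x ∈ T and x ∉ A, from which x ∈ (A ∪ T) ∩ (T ∖ A).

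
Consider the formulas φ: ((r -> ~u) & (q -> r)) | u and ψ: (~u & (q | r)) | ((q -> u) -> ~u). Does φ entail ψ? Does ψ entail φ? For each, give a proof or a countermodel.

(⟹) This fails. Under r = F, u = T, q = F, the left side is true but the right side is false.

(⟸) This fails. Under r = F, u = F, q = T, the left side is false but the right side is true.

Both directions fail.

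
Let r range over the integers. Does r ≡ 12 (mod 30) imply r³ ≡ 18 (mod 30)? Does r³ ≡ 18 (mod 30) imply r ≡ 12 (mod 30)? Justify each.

(⟹) Suppose r ≡ 12 (mod 30). Write r = 30j + 12. Then (30j + 12)³ = 27000j³ + 32400j² + 12960j + 1728 = 30(900j³ + 1080j² + 432j + 57) + 18, so r³ ≡ 18 (mod 30).

(⟸) Conversely, suppose r³ ≡ 18 (mod 30). The only residue r in {0, …, 29} with r³ ≡ 18 (mod 30) is r = 12, so r ≡ 12 (mod 30).

Equivalent; both directions hold.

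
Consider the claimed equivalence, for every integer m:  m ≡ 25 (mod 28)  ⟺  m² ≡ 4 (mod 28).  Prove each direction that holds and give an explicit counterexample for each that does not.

Forward direction. This fails: take m = 25. Then 25 ≡ 25 (mod 28), but 25² = 625 ≡ 9 (mod 28), not 4.

Converse. This fails: take m = 2. Then 2² = 4 ≡ 4 (mod 28), yet 2 ≡ 2 (mod 28), not 25.

Both directions fail.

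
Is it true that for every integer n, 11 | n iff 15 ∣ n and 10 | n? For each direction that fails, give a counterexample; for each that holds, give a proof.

Neither direction holds.

Forward direction. This fails: take n = 11. Certainly 11 ∣ 11, but 15 ∤ 11.

Converse. This fails: take n = 30. Both 15 ∣ 30 and 10 ∣ 30, yet 30 is not a multiple of 11 (since 30 = 2·11 + 8), so 11 ∤ 30.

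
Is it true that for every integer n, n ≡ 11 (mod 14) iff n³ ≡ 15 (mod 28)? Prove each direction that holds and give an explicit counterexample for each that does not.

(⇒) This fails: take n = 25. Then 25 ≡ 11 (mod 14), but 25³ = 15625 ≡ 1 (mod 28), not 15.

(⇐) This fails: take n = 15. Then 15³ = 3375 ≡ 15 (mod 28), yet 15 ≡ 1 (mod 14), not 11.

(⇒) fails and (⇐) fails.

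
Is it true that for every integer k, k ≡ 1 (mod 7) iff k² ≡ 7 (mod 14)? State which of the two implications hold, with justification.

(⇒) This fails: take k = 1. Then 1 ≡ 1 (mod 7), but 1² = 1 ≡ 1 (mod 14), not 7.

(⇐) This fails: take k = 7. Then 7² = 49 ≡ 7 (mod 14), yet 7 ≡ 0 (mod 7), not 1.

Neither implication holds.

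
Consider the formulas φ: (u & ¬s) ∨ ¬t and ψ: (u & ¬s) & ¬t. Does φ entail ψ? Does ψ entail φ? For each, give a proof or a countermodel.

Only the converse holds.

(⟹) This fails. Under u = F, s = F, t = F, the left side is true but the right side is false.

(⟸) Assume the antecedent. If u is true, the antecedent forces (u = T, s = F, t = F), and (u & ¬s) ∨ ¬t holds there. If u is false, the antecedent cannot hold. Either way (u & ¬s) ∨ ¬t holds.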